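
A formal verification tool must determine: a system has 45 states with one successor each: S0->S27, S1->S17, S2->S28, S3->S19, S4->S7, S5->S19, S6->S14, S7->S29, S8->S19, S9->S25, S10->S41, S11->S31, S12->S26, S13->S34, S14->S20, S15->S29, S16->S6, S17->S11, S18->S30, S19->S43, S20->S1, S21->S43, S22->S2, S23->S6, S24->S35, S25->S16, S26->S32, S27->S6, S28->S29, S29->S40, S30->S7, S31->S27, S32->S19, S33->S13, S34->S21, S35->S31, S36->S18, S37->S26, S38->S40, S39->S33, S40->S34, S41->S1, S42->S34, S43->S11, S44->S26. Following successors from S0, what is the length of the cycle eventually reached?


Trace from S0 until a state repeats:
  S0 -> S27 -> S6 -> S14 -> S20 -> S1 -> S17 -> S11 -> S31 -> S27
S27 first seen at step 1, revisited at step 9.
Cycle length = 9 - 1 = 8

8


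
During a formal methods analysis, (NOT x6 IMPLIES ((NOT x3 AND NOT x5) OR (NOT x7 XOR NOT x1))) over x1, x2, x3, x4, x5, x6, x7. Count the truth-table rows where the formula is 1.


Formula: (NOT x6 IMPLIES ((NOT x3 AND NOT x5) OR (NOT x7 XOR NOT x1))) over 7 vars (128 rows)
Evaluate each row (x1, x2, x3, x4, x5, x6, x7 as bits, MSB first):
  row 0 [0000000]: (NOT 0 IMPLIES ((NOT 0 AND NOT 0) OR (NOT 0 XOR NOT 0))) -> 1
  row 1 [0000001]: (NOT 0 IMPLIES ((NOT 0 AND NOT 0) OR (NOT 1 XOR NOT 0))) -> 1
  row 2 [0000010]: (NOT 1 IMPLIES ((NOT 0 AND NOT 0) OR (NOT 0 XOR NOT 0))) -> 1
  row 3 [0000011]: (NOT 1 IMPLIES ((NOT 0 AND NOT 0) OR (NOT 1 XOR NOT 0))) -> 1
  row 4 [0000100]: (NOT 0 IMPLIES ((NOT 0 AND NOT 1) OR (NOT 0 XOR NOT 0))) -> 0
  (every remaining row is evaluated the same way; all 128 results are listed next)
Full result column, 8 rows per line (x1,x2,x3,x4 fixed per line; x5,x6,x7 runs 000..111 left to right):
  rows 0-7 [x1,x2,x3,x4=0000]: 11110111  (ones: 7)
  rows 8-15 [x1,x2,x3,x4=0001]: 11110111  (ones: 7)
  rows 16-23 [x1,x2,x3,x4=0010]: 01110111  (ones: 6)
  rows 24-31 [x1,x2,x3,x4=0011]: 01110111  (ones: 6)
  rows 32-39 [x1,x2,x3,x4=0100]: 11110111  (ones: 7)
  rows 40-47 [x1,x2,x3,x4=0101]: 11110111  (ones: 7)
  rows 48-55 [x1,x2,x3,x4=0110]: 01110111  (ones: 6)
  rows 56-63 [x1,x2,x3,x4=0111]: 01110111  (ones: 6)
  rows 64-71 [x1,x2,x3,x4=1000]: 11111011  (ones: 7)
  rows 72-79 [x1,x2,x3,x4=1001]: 11111011  (ones: 7)
  rows 80-87 [x1,x2,x3,x4=1010]: 10111011  (ones: 6)
  rows 88-95 [x1,x2,x3,x4=1011]: 10111011  (ones: 6)
  rows 96-103 [x1,x2,x3,x4=1100]: 11111011  (ones: 7)
  rows 104-111 [x1,x2,x3,x4=1101]: 11111011  (ones: 7)
  rows 112-119 [x1,x2,x3,x4=1110]: 10111011  (ones: 6)
  rows 120-127 [x1,x2,x3,x4=1111]: 10111011  (ones: 6)
Count of 1-rows = 7+7+6+6+7+7+6+6+7+7+6+6+7+7+6+6 = 104

104


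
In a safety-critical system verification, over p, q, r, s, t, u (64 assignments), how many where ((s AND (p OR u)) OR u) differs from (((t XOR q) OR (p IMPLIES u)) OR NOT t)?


F1 = ((s AND (p OR u)) OR u)
F2 = (((t XOR q) OR (p IMPLIES u)) OR NOT t)
Evaluate both on each of 64 rows (bits = p,q,r,s,t,u):
  row 0 [000000]: F1=0 F2=1 (differ) -> 1
  row 1 [000001]: F1=1 F2=1 -> 0
  row 2 [000010]: F1=0 F2=1 (differ) -> 1
  row 3 [000011]: F1=1 F2=1 -> 0
  row 4 [000100]: F1=0 F2=1 (differ) -> 1
  (every remaining row is evaluated the same way; all 64 results are listed next)
Full result column, 8 rows per line (p,q,r fixed per line; s,t,u runs 000..111 left to right):
  rows 0-7 [p,q,r=000]: 10101010  (ones: 4)
  rows 8-15 [p,q,r=001]: 10101010  (ones: 4)
  rows 16-23 [p,q,r=010]: 10101010  (ones: 4)
  rows 24-31 [p,q,r=011]: 10101010  (ones: 4)
  rows 32-39 [p,q,r=100]: 10100000  (ones: 2)
  rows 40-47 [p,q,r=101]: 10100000  (ones: 2)
  rows 48-55 [p,q,r=110]: 10000010  (ones: 2)
  rows 56-63 [p,q,r=111]: 10000010  (ones: 2)
Disagreements = 4+4+4+4+2+2+2+2 = 24

24


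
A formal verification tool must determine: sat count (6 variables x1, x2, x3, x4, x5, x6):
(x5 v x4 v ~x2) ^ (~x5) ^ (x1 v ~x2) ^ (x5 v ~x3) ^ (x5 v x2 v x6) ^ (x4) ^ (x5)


CNF with 7 clauses over 6 vars (64 assignments).
An assignment satisfies CNF iff every clause has >=1 true literal.
Check each row (bits = x1,x2,x3,x4,x5,x6; clause T/F shown):
  row 0 [000000]: clauses=TTTTFFF -> 0
  row 1 [000001]: clauses=TTTTTFF -> 0
  row 2 [000010]: clauses=TFTTTFT -> 0
  row 3 [000011]: clauses=TFTTTFT -> 0
  row 4 [000100]: clauses=TTTTFTF -> 0
  (every remaining row is evaluated the same way; all 64 results are listed next)
Full result column, 8 rows per line (x1,x2,x3 fixed per line; x4,x5,x6 runs 000..111 left to right):
  rows 0-7 [x1,x2,x3=000]: 00000000  (ones: 0)
  rows 8-15 [x1,x2,x3=001]: 00000000  (ones: 0)
  rows 16-23 [x1,x2,x3=010]: 00000000  (ones: 0)
  rows 24-31 [x1,x2,x3=011]: 00000000  (ones: 0)
  rows 32-39 [x1,x2,x3=100]: 00000000  (ones: 0)
  rows 40-47 [x1,x2,x3=101]: 00000000  (ones: 0)
  rows 48-55 [x1,x2,x3=110]: 00000000  (ones: 0)
  rows 56-63 [x1,x2,x3=111]: 00000000  (ones: 0)
Satisfying assignments = 0+0+0+0+0+0+0+0 = 0

0


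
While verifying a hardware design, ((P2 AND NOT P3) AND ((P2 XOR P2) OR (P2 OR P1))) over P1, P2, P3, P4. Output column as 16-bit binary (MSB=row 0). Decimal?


Formula: ((P2 AND NOT P3) AND ((P2 XOR P2) OR (P2 OR P1))) over P1, P2, P3, P4 (16 rows)
Evaluate each row (bits = P1,P2,P3,P4, MSB first):
  row 0 [0000]: ((0 AND NOT 0) AND ((0 XOR 0) OR (0 OR 0))) -> 0
  row 1 [0001]: ((0 AND NOT 0) AND ((0 XOR 0) OR (0 OR 0))) -> 0
  row 2 [0010]: ((0 AND NOT 1) AND ((0 XOR 0) OR (0 OR 0))) -> 0
  row 3 [0011]: ((0 AND NOT 1) AND ((0 XOR 0) OR (0 OR 0))) -> 0
  row 4 [0100]: ((1 AND NOT 0) AND ((1 XOR 1) OR (1 OR 0))) -> 1
  row 5 [0101]: ((1 AND NOT 0) AND ((1 XOR 1) OR (1 OR 0))) -> 1
  row 6 [0110]: ((1 AND NOT 1) AND ((1 XOR 1) OR (1 OR 0))) -> 0
  row 7 [0111]: ((1 AND NOT 1) AND ((1 XOR 1) OR (1 OR 0))) -> 0
  row 8 [1000]: ((0 AND NOT 0) AND ((0 XOR 0) OR (0 OR 1))) -> 0
  row 9 [1001]: ((0 AND NOT 0) AND ((0 XOR 0) OR (0 OR 1))) -> 0
  row 10 [1010]: ((0 AND NOT 1) AND ((0 XOR 0) OR (0 OR 1))) -> 0
  row 11 [1011]: ((0 AND NOT 1) AND ((0 XOR 0) OR (0 OR 1))) -> 0
  row 12 [1100]: ((1 AND NOT 0) AND ((1 XOR 1) OR (1 OR 1))) -> 1
  row 13 [1101]: ((1 AND NOT 0) AND ((1 XOR 1) OR (1 OR 1))) -> 1
  row 14 [1110]: ((1 AND NOT 1) AND ((1 XOR 1) OR (1 OR 1))) -> 0
  row 15 [1111]: ((1 AND NOT 1) AND ((1 XOR 1) OR (1 OR 1))) -> 0
Full result column, 4 rows per line (P1,P2 fixed per line; P3,P4 runs 00..11 left to right):
  rows 0-3 [P1,P2=00]: 0000  = hex 0
  rows 4-7 [P1,P2=01]: 1100  = hex C
  rows 8-11 [P1,P2=10]: 0000  = hex 0
  rows 12-15 [P1,P2=11]: 1100  = hex C
Output column (row 0 .. row 15) = 0000110000001100
Output column grouped in 4s = 0000 1100 0000 1100 = 0x0C0C
Convert to decimal digit by digit (value = value*16 + digit):
  0 -> 0
  0*16 + 12 (C) = 12
  12*16 + 0 = 192
  192*16 + 12 (C) = 3084
Decimal = 3084

3084


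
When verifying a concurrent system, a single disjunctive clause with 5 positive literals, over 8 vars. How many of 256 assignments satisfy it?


Step 1: Total=2^8=256
Step 2: Unsat when all 5 false: 2^3=8
Step 3: Sat=256-8=248

248


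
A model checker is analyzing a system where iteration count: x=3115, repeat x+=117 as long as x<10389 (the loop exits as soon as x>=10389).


Step 1: x goes from 3115 toward 10389 by 117; the body runs while x<10389, so iterations = ceil((bound-start)/step)
Step 2: Distance=7274
Step 3: ceil(7274/117)=63

63


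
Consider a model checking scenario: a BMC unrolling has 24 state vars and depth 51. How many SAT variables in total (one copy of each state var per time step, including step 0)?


BMC unrolls to depth k, creating one copy of each state var for steps 0..k.
Step count = 51 + 1 = 52 (steps 0 through 51)
Vars per step = 24
Total = 24 * 52 = 1248

1248


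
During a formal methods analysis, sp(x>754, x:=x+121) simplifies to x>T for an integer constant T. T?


Formula: sp(P, x:=E) = exists old_x. (x = E[old_x/x]) AND P[old_x/x] (old_x is the value of x before the assignment; eliminate old_x by solving x = E[old_x/x] for old_x)
Step 1: Precondition P: x>754, i.e. old_x > 754
Step 2: Assignment gives x = old_x + 121, so old_x = x - 121
Step 3: Substitute into P: x - 121 > 754
Step 4: Simplify: x > 754+121 = 875

875


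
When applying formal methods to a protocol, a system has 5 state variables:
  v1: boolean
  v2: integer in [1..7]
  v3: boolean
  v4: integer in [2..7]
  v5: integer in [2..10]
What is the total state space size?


State space = product of domain sizes of all variables.
Domain sizes:
  v1 (boolean): 2
  v2 (integer in [1..7]): 7
  v3 (boolean): 2
  v4 (integer in [2..7]): 6
  v5 (integer in [2..10]): 9
Product = 2 * 7 * 2 * 6 * 9 = 1512

1512


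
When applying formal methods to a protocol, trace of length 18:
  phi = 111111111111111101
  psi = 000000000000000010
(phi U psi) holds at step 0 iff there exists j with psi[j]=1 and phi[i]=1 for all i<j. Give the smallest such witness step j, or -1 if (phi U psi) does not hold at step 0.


(phi U psi) at 0: need smallest j with psi[j]=1 and phi[i]=1 for all i in [0,j).
Scan from step 0:
  step 0: phi=1, psi=0 -> continue
  step 1: phi=1, psi=0 -> continue
  step 2: phi=1, psi=0 -> continue
  step 3: phi=1, psi=0 -> continue
  step 16: psi=1 and phi held for [0,16) -> witness found
Witness step = 16

16


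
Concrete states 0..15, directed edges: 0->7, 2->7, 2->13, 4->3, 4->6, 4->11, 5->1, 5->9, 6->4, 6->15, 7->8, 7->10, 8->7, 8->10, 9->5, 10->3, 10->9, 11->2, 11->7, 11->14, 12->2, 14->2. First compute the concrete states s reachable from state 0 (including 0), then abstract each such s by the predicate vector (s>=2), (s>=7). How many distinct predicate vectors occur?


BFS from 0:
Concrete reachable: {0, 1, 3, 5, 7, 8, 9, 10}
Abstract via predicates (s>=2), (s>=7):
  (0,0) <- {0, 1}
  (1,0) <- {3, 5}
  (1,1) <- {7, 8, 9, 10}
Distinct abstract states = 3

3


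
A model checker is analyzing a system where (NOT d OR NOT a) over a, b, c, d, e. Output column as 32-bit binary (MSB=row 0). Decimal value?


Formula: (NOT d OR NOT a) over a, b, c, d, e (32 rows)
Evaluate each row (bits = a,b,c,d,e, MSB first):
  row 0 [00000]: (NOT 0 OR NOT 0) -> 1
  row 1 [00001]: (NOT 0 OR NOT 0) -> 1
  row 2 [00010]: (NOT 1 OR NOT 0) -> 1
  row 3 [00011]: (NOT 1 OR NOT 0) -> 1
  row 4 [00100]: (NOT 0 OR NOT 0) -> 1
  row 5 [00101]: (NOT 0 OR NOT 0) -> 1
  row 6 [00110]: (NOT 1 OR NOT 0) -> 1
  row 7 [00111]: (NOT 1 OR NOT 0) -> 1
  row 8 [01000]: (NOT 0 OR NOT 0) -> 1
  row 9 [01001]: (NOT 0 OR NOT 0) -> 1
  row 10 [01010]: (NOT 1 OR NOT 0) -> 1
  row 11 [01011]: (NOT 1 OR NOT 0) -> 1
  row 12 [01100]: (NOT 0 OR NOT 0) -> 1
  row 13 [01101]: (NOT 0 OR NOT 0) -> 1
  row 14 [01110]: (NOT 1 OR NOT 0) -> 1
  row 15 [01111]: (NOT 1 OR NOT 0) -> 1
  row 16 [10000]: (NOT 0 OR NOT 1) -> 1
  row 17 [10001]: (NOT 0 OR NOT 1) -> 1
  row 18 [10010]: (NOT 1 OR NOT 1) -> 0
  row 19 [10011]: (NOT 1 OR NOT 1) -> 0
  row 20 [10100]: (NOT 0 OR NOT 1) -> 1
  row 21 [10101]: (NOT 0 OR NOT 1) -> 1
  row 22 [10110]: (NOT 1 OR NOT 1) -> 0
  row 23 [10111]: (NOT 1 OR NOT 1) -> 0
  row 24 [11000]: (NOT 0 OR NOT 1) -> 1
  row 25 [11001]: (NOT 0 OR NOT 1) -> 1
  row 26 [11010]: (NOT 1 OR NOT 1) -> 0
  row 27 [11011]: (NOT 1 OR NOT 1) -> 0
  row 28 [11100]: (NOT 0 OR NOT 1) -> 1
  row 29 [11101]: (NOT 0 OR NOT 1) -> 1
  row 30 [11110]: (NOT 1 OR NOT 1) -> 0
  row 31 [11111]: (NOT 1 OR NOT 1) -> 0
Full result column, 4 rows per line (a,b,c fixed per line; d,e runs 00..11 left to right):
  rows 0-3 [a,b,c=000]: 1111  = hex F
  rows 4-7 [a,b,c=001]: 1111  = hex F
  rows 8-11 [a,b,c=010]: 1111  = hex F
  rows 12-15 [a,b,c=011]: 1111  = hex F
  rows 16-19 [a,b,c=100]: 1100  = hex C
  rows 20-23 [a,b,c=101]: 1100  = hex C
  rows 24-27 [a,b,c=110]: 1100  = hex C
  rows 28-31 [a,b,c=111]: 1100  = hex C
Output column (row 0 .. row 31) = 11111111111111111100110011001100
Output column grouped in 4s = 1111 1111 1111 1111 1100 1100 1100 1100 = 0xFFFFCCCC
Convert to decimal digit by digit (value = value*16 + digit):
  F -> 15
  15*16 + 15 (F) = 255
  255*16 + 15 (F) = 4095
  4095*16 + 15 (F) = 65535
  65535*16 + 12 (C) = 1048572
  1048572*16 + 12 (C) = 16777164
  16777164*16 + 12 (C) = 268434636
  268434636*16 + 12 (C) = 4294954188
Decimal = 4294954188

4294954188


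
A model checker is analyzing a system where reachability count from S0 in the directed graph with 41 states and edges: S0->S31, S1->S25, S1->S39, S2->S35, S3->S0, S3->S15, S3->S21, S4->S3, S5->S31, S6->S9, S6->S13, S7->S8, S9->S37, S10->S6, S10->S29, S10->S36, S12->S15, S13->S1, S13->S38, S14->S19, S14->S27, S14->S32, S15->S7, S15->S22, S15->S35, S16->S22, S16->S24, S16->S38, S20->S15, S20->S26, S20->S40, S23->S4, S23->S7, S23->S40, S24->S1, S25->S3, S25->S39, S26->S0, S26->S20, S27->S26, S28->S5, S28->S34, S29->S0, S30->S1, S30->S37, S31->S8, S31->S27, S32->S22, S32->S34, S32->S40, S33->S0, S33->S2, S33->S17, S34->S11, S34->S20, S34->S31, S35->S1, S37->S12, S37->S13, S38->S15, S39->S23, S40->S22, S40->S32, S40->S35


BFS from S0:
  layer 0: {S0}
  layer 1: {S31}
  layer 2: {S8, S27}
  layer 3: {S26}
  layer 4: {S20}
  layer 5: {S15, S40}
  layer 6: {S7, S22, S32, S35}
  layer 7: {S1, S34}
  layer 8: {S11, S25, S39}
  layer 9: {S3, S23}
  layer 10: {S4, S21}
Reachable set: {S0, S1, S3, S4, S7, S8, S11, S15, S20, S21, S22, S23, S25, S26, S27, S31, S32, S34, S35, S39, S40}
Count = 21

21


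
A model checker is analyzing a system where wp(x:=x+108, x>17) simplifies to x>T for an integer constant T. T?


Formula: wp(x:=E, P) = P[E/x] (substitute E for x in postcondition)
Step 1: Postcondition: x>17
Step 2: Substitute x+108 for x: x+108>17
Step 3: Solve for x: x > 17-108 = -91

-91


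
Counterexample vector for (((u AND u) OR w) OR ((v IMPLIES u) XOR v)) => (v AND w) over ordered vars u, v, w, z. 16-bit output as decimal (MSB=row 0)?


F1 = (((u AND u) OR w) OR ((v IMPLIES u) XOR v))
F2 = (v AND w)
Counterexample to F1=>F2 is where F1=1 and F2=0.
Evaluate each row (bits = u,v,w,z, MSB first):
  row 0 [0000]: F1=1 F2=0 -> F1&~F2 -> 1
  row 1 [0001]: F1=1 F2=0 -> F1&~F2 -> 1
  row 2 [0010]: F1=1 F2=0 -> F1&~F2 -> 1
  row 3 [0011]: F1=1 F2=0 -> F1&~F2 -> 1
  row 4 [0100]: F1=1 F2=0 -> F1&~F2 -> 1
  row 5 [0101]: F1=1 F2=0 -> F1&~F2 -> 1
  row 6 [0110]: F1=1 F2=1 -> F1&~F2 -> 0
  row 7 [0111]: F1=1 F2=1 -> F1&~F2 -> 0
  row 8 [1000]: F1=1 F2=0 -> F1&~F2 -> 1
  row 9 [1001]: F1=1 F2=0 -> F1&~F2 -> 1
  row 10 [1010]: F1=1 F2=0 -> F1&~F2 -> 1
  row 11 [1011]: F1=1 F2=0 -> F1&~F2 -> 1
  row 12 [1100]: F1=1 F2=0 -> F1&~F2 -> 1
  row 13 [1101]: F1=1 F2=0 -> F1&~F2 -> 1
  row 14 [1110]: F1=1 F2=1 -> F1&~F2 -> 0
  row 15 [1111]: F1=1 F2=1 -> F1&~F2 -> 0
Full result column, 4 rows per line (u,v fixed per line; w,z runs 00..11 left to right):
  rows 0-3 [u,v=00]: 1111  = hex F
  rows 4-7 [u,v=01]: 1100  = hex C
  rows 8-11 [u,v=10]: 1111  = hex F
  rows 12-15 [u,v=11]: 1100  = hex C
Counterexample vector (row 0 .. row 15) = 1111110011111100
Output column grouped in 4s = 1111 1100 1111 1100 = 0xFCFC
Convert to decimal digit by digit (value = value*16 + digit):
  F -> 15
  15*16 + 12 (C) = 252
  252*16 + 15 (F) = 4047
  4047*16 + 12 (C) = 64764
Decimal = 64764

64764


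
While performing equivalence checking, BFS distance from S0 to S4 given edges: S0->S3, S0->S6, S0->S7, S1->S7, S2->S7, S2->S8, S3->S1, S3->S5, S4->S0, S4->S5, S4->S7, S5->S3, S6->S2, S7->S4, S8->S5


BFS layer-by-layer from S0:
  dist 0: {S0}
  dist 1: {S3, S6, S7}
  dist 2: {S1, S2, S4, S5}
  -> S4 reached at distance 2
Shortest path length = 2

2


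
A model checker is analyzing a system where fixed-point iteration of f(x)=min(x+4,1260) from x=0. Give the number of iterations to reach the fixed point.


Step 1: x=0, cap=1260, increment=4
Step 2: x grows by 4 each step until capped at 1260; fixed point is x=1260
Step 3: iterations = ceil(1260/4) = 315

315


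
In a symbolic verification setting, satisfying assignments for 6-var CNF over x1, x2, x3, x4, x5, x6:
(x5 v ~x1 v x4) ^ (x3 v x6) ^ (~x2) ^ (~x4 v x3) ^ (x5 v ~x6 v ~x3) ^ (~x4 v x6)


CNF with 6 clauses over 6 vars (64 assignments).
An assignment satisfies CNF iff every clause has >=1 true literal.
Check each row (bits = x1,x2,x3,x4,x5,x6; clause T/F shown):
  row 0 [000000]: clauses=TFTTTT -> 0
  row 1 [000001]: clauses=TTTTTT -> 1
  row 2 [000010]: clauses=TFTTTT -> 0
  row 3 [000011]: clauses=TTTTTT -> 1
  row 4 [000100]: clauses=TFTFTF -> 0
  (every remaining row is evaluated the same way; all 64 results are listed next)
Full result column, 8 rows per line (x1,x2,x3 fixed per line; x4,x5,x6 runs 000..111 left to right):
  rows 0-7 [x1,x2,x3=000]: 01010000  (ones: 2)
  rows 8-15 [x1,x2,x3=001]: 10110001  (ones: 4)
  rows 16-23 [x1,x2,x3=010]: 00000000  (ones: 0)
  rows 24-31 [x1,x2,x3=011]: 00000000  (ones: 0)
  rows 32-39 [x1,x2,x3=100]: 00010000  (ones: 1)
  rows 40-47 [x1,x2,x3=101]: 00110001  (ones: 3)
  rows 48-55 [x1,x2,x3=110]: 00000000  (ones: 0)
  rows 56-63 [x1,x2,x3=111]: 00000000  (ones: 0)
Satisfying assignments = 2+4+0+0+1+3+0+0 = 10

10


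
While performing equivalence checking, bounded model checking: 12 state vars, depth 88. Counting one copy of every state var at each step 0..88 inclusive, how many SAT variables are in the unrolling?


BMC unrolls to depth k, creating one copy of each state var for steps 0..k.
Step count = 88 + 1 = 89 (steps 0 through 88)
Vars per step = 12
Total = 12 * 89 = 1068

1068


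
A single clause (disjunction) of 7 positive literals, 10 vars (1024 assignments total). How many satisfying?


Step 1: Total=2^10=1024
Step 2: Unsat when all 7 false: 2^3=8
Step 3: Sat=1024-8=1016

1016


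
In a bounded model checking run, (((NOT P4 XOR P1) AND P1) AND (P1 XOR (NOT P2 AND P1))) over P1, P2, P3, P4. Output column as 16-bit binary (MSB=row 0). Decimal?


Formula: (((NOT P4 XOR P1) AND P1) AND (P1 XOR (NOT P2 AND P1))) over P1, P2, P3, P4 (16 rows)
Evaluate each row (bits = P1,P2,P3,P4, MSB first):
  row 0 [0000]: (((NOT 0 XOR 0) AND 0) AND (0 XOR (NOT 0 AND 0))) -> 0
  row 1 [0001]: (((NOT 1 XOR 0) AND 0) AND (0 XOR (NOT 0 AND 0))) -> 0
  row 2 [0010]: (((NOT 0 XOR 0) AND 0) AND (0 XOR (NOT 0 AND 0))) -> 0
  row 3 [0011]: (((NOT 1 XOR 0) AND 0) AND (0 XOR (NOT 0 AND 0))) -> 0
  row 4 [0100]: (((NOT 0 XOR 0) AND 0) AND (0 XOR (NOT 1 AND 0))) -> 0
  row 5 [0101]: (((NOT 1 XOR 0) AND 0) AND (0 XOR (NOT 1 AND 0))) -> 0
  row 6 [0110]: (((NOT 0 XOR 0) AND 0) AND (0 XOR (NOT 1 AND 0))) -> 0
  row 7 [0111]: (((NOT 1 XOR 0) AND 0) AND (0 XOR (NOT 1 AND 0))) -> 0
  row 8 [1000]: (((NOT 0 XOR 1) AND 1) AND (1 XOR (NOT 0 AND 1))) -> 0
  row 9 [1001]: (((NOT 1 XOR 1) AND 1) AND (1 XOR (NOT 0 AND 1))) -> 0
  row 10 [1010]: (((NOT 0 XOR 1) AND 1) AND (1 XOR (NOT 0 AND 1))) -> 0
  row 11 [1011]: (((NOT 1 XOR 1) AND 1) AND (1 XOR (NOT 0 AND 1))) -> 0
  row 12 [1100]: (((NOT 0 XOR 1) AND 1) AND (1 XOR (NOT 1 AND 1))) -> 0
  row 13 [1101]: (((NOT 1 XOR 1) AND 1) AND (1 XOR (NOT 1 AND 1))) -> 1
  row 14 [1110]: (((NOT 0 XOR 1) AND 1) AND (1 XOR (NOT 1 AND 1))) -> 0
  row 15 [1111]: (((NOT 1 XOR 1) AND 1) AND (1 XOR (NOT 1 AND 1))) -> 1
Full result column, 4 rows per line (P1,P2 fixed per line; P3,P4 runs 00..11 left to right):
  rows 0-3 [P1,P2=00]: 0000  = hex 0
  rows 4-7 [P1,P2=01]: 0000  = hex 0
  rows 8-11 [P1,P2=10]: 0000  = hex 0
  rows 12-15 [P1,P2=11]: 0101  = hex 5
Output column (row 0 .. row 15) = 0000000000000101
Output column grouped in 4s = 0000 0000 0000 0101 = 0x0005
Convert to decimal digit by digit (value = value*16 + digit):
  0 -> 0
  0*16 + 0 = 0
  0*16 + 0 = 0
  0*16 + 5 = 5
Decimal = 5

5


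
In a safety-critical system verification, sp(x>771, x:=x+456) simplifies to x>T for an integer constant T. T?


Formula: sp(P, x:=E) = exists old_x. (x = E[old_x/x]) AND P[old_x/x] (old_x is the value of x before the assignment; eliminate old_x by solving x = E[old_x/x] for old_x)
Step 1: Precondition P: x>771, i.e. old_x > 771
Step 2: Assignment gives x = old_x + 456, so old_x = x - 456
Step 3: Substitute into P: x - 456 > 771
Step 4: Simplify: x > 771+456 = 1227

1227


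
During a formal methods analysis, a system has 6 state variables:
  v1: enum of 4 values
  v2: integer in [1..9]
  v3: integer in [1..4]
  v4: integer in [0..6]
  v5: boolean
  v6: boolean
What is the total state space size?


State space = product of domain sizes of all variables.
Domain sizes:
  v1 (enum of 4 values): 4
  v2 (integer in [1..9]): 9
  v3 (integer in [1..4]): 4
  v4 (integer in [0..6]): 7
  v5 (boolean): 2
  v6 (boolean): 2
Product = 4 * 9 * 4 * 7 * 2 * 2 = 4032

4032


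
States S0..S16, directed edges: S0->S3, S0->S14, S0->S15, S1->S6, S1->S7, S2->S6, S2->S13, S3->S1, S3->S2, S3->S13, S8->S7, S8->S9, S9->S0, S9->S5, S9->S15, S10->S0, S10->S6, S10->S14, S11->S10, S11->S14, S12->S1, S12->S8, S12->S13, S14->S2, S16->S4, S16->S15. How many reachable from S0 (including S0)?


BFS from S0:
  layer 0: {S0}
  layer 1: {S3, S14, S15}
  layer 2: {S1, S2, S13}
  layer 3: {S6, S7}
Reachable set: {S0, S1, S2, S3, S6, S7, S13, S14, S15}
Count = 9

9


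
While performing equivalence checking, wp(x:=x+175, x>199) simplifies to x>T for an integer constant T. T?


Formula: wp(x:=E, P) = P[E/x] (substitute E for x in postcondition)
Step 1: Postcondition: x>199
Step 2: Substitute x+175 for x: x+175>199
Step 3: Solve for x: x > 199-175 = 24

24


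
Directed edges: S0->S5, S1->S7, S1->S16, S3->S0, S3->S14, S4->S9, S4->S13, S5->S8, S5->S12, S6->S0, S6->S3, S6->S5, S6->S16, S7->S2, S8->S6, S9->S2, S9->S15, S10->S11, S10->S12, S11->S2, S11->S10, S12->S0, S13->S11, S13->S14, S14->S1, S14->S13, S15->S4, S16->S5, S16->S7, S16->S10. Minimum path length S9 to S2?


BFS layer-by-layer from S9:
  dist 0: {S9}
  dist 1: {S2, S15}
  -> S2 reached at distance 1
Shortest path length = 1

1


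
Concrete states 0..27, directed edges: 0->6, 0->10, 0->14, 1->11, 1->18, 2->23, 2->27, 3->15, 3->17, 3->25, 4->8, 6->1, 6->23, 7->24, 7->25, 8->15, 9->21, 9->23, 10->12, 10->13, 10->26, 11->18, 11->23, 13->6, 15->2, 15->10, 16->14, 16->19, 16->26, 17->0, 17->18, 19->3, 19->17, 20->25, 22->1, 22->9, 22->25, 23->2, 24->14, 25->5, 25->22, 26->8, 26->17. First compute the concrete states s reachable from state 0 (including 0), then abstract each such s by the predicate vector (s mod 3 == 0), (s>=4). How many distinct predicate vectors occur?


BFS from 0:
Concrete reachable: {0, 1, 2, 6, 8, 10, 11, 12, 13, 14, 15, 17, 18, 23, 26, 27}
Abstract via predicates (s mod 3 == 0), (s>=4):
  (0,0) <- {1, 2}
  (0,1) <- {8, 10, 11, 13, 14, 17, 23, 26}
  (1,0) <- {0}
  (1,1) <- {6, 12, 15, 18, 27}
Distinct abstract states = 4

4


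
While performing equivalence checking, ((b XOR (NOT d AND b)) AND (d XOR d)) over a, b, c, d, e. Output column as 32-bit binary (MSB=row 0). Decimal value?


Formula: ((b XOR (NOT d AND b)) AND (d XOR d)) over a, b, c, d, e (32 rows)
Evaluate each row (bits = a,b,c,d,e, MSB first):
  row 0 [00000]: ((0 XOR (NOT 0 AND 0)) AND (0 XOR 0)) -> 0
  row 1 [00001]: ((0 XOR (NOT 0 AND 0)) AND (0 XOR 0)) -> 0
  row 2 [00010]: ((0 XOR (NOT 1 AND 0)) AND (1 XOR 1)) -> 0
  row 3 [00011]: ((0 XOR (NOT 1 AND 0)) AND (1 XOR 1)) -> 0
  row 4 [00100]: ((0 XOR (NOT 0 AND 0)) AND (0 XOR 0)) -> 0
  row 5 [00101]: ((0 XOR (NOT 0 AND 0)) AND (0 XOR 0)) -> 0
  row 6 [00110]: ((0 XOR (NOT 1 AND 0)) AND (1 XOR 1)) -> 0
  row 7 [00111]: ((0 XOR (NOT 1 AND 0)) AND (1 XOR 1)) -> 0
  row 8 [01000]: ((1 XOR (NOT 0 AND 1)) AND (0 XOR 0)) -> 0
  row 9 [01001]: ((1 XOR (NOT 0 AND 1)) AND (0 XOR 0)) -> 0
  row 10 [01010]: ((1 XOR (NOT 1 AND 1)) AND (1 XOR 1)) -> 0
  row 11 [01011]: ((1 XOR (NOT 1 AND 1)) AND (1 XOR 1)) -> 0
  row 12 [01100]: ((1 XOR (NOT 0 AND 1)) AND (0 XOR 0)) -> 0
  row 13 [01101]: ((1 XOR (NOT 0 AND 1)) AND (0 XOR 0)) -> 0
  row 14 [01110]: ((1 XOR (NOT 1 AND 1)) AND (1 XOR 1)) -> 0
  row 15 [01111]: ((1 XOR (NOT 1 AND 1)) AND (1 XOR 1)) -> 0
  row 16 [10000]: ((0 XOR (NOT 0 AND 0)) AND (0 XOR 0)) -> 0
  row 17 [10001]: ((0 XOR (NOT 0 AND 0)) AND (0 XOR 0)) -> 0
  row 18 [10010]: ((0 XOR (NOT 1 AND 0)) AND (1 XOR 1)) -> 0
  row 19 [10011]: ((0 XOR (NOT 1 AND 0)) AND (1 XOR 1)) -> 0
  row 20 [10100]: ((0 XOR (NOT 0 AND 0)) AND (0 XOR 0)) -> 0
  row 21 [10101]: ((0 XOR (NOT 0 AND 0)) AND (0 XOR 0)) -> 0
  row 22 [10110]: ((0 XOR (NOT 1 AND 0)) AND (1 XOR 1)) -> 0
  row 23 [10111]: ((0 XOR (NOT 1 AND 0)) AND (1 XOR 1)) -> 0
  row 24 [11000]: ((1 XOR (NOT 0 AND 1)) AND (0 XOR 0)) -> 0
  row 25 [11001]: ((1 XOR (NOT 0 AND 1)) AND (0 XOR 0)) -> 0
  row 26 [11010]: ((1 XOR (NOT 1 AND 1)) AND (1 XOR 1)) -> 0
  row 27 [11011]: ((1 XOR (NOT 1 AND 1)) AND (1 XOR 1)) -> 0
  row 28 [11100]: ((1 XOR (NOT 0 AND 1)) AND (0 XOR 0)) -> 0
  row 29 [11101]: ((1 XOR (NOT 0 AND 1)) AND (0 XOR 0)) -> 0
  row 30 [11110]: ((1 XOR (NOT 1 AND 1)) AND (1 XOR 1)) -> 0
  row 31 [11111]: ((1 XOR (NOT 1 AND 1)) AND (1 XOR 1)) -> 0
Full result column, 4 rows per line (a,b,c fixed per line; d,e runs 00..11 left to right):
  rows 0-3 [a,b,c=000]: 0000  = hex 0
  rows 4-7 [a,b,c=001]: 0000  = hex 0
  rows 8-11 [a,b,c=010]: 0000  = hex 0
  rows 12-15 [a,b,c=011]: 0000  = hex 0
  rows 16-19 [a,b,c=100]: 0000  = hex 0
  rows 20-23 [a,b,c=101]: 0000  = hex 0
  rows 24-27 [a,b,c=110]: 0000  = hex 0
  rows 28-31 [a,b,c=111]: 0000  = hex 0
Output column (row 0 .. row 31) = 00000000000000000000000000000000
Output column grouped in 4s = 0000 0000 0000 0000 0000 0000 0000 0000 = 0x00000000
Convert to decimal digit by digit (value = value*16 + digit):
  0 -> 0
  0*16 + 0 = 0
  0*16 + 0 = 0
  0*16 + 0 = 0
  0*16 + 0 = 0
  0*16 + 0 = 0
  0*16 + 0 = 0
  0*16 + 0 = 0
Decimal = 0

0


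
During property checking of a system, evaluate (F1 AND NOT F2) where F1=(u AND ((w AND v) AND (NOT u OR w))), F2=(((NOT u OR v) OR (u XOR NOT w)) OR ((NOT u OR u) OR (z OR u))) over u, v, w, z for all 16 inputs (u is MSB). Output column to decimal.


F1 = (u AND ((w AND v) AND (NOT u OR w)))
F2 = (((NOT u OR v) OR (u XOR NOT w)) OR ((NOT u OR u) OR (z OR u)))
Counterexample to F1=>F2 is where F1=1 and F2=0.
Evaluate each row (bits = u,v,w,z, MSB first):
  row 0 [0000]: F1=0 F2=1 -> F1&~F2 -> 0
  row 1 [0001]: F1=0 F2=1 -> F1&~F2 -> 0
  row 2 [0010]: F1=0 F2=1 -> F1&~F2 -> 0
  row 3 [0011]: F1=0 F2=1 -> F1&~F2 -> 0
  row 4 [0100]: F1=0 F2=1 -> F1&~F2 -> 0
  row 5 [0101]: F1=0 F2=1 -> F1&~F2 -> 0
  row 6 [0110]: F1=0 F2=1 -> F1&~F2 -> 0
  row 7 [0111]: F1=0 F2=1 -> F1&~F2 -> 0
  row 8 [1000]: F1=0 F2=1 -> F1&~F2 -> 0
  row 9 [1001]: F1=0 F2=1 -> F1&~F2 -> 0
  row 10 [1010]: F1=0 F2=1 -> F1&~F2 -> 0
  row 11 [1011]: F1=0 F2=1 -> F1&~F2 -> 0
  row 12 [1100]: F1=0 F2=1 -> F1&~F2 -> 0
  row 13 [1101]: F1=0 F2=1 -> F1&~F2 -> 0
  row 14 [1110]: F1=1 F2=1 -> F1&~F2 -> 0
  row 15 [1111]: F1=1 F2=1 -> F1&~F2 -> 0
Full result column, 4 rows per line (u,v fixed per line; w,z runs 00..11 left to right):
  rows 0-3 [u,v=00]: 0000  = hex 0
  rows 4-7 [u,v=01]: 0000  = hex 0
  rows 8-11 [u,v=10]: 0000  = hex 0
  rows 12-15 [u,v=11]: 0000  = hex 0
Counterexample vector (row 0 .. row 15) = 0000000000000000
Output column grouped in 4s = 0000 0000 0000 0000 = 0x0000
Convert to decimal digit by digit (value = value*16 + digit):
  0 -> 0
  0*16 + 0 = 0
  0*16 + 0 = 0
  0*16 + 0 = 0
Decimal = 0

0


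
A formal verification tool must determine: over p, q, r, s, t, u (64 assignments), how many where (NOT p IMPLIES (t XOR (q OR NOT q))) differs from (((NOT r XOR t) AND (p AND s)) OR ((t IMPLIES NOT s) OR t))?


F1 = (NOT p IMPLIES (t XOR (q OR NOT q)))
F2 = (((NOT r XOR t) AND (p AND s)) OR ((t IMPLIES NOT s) OR t))
Evaluate both on each of 64 rows (bits = p,q,r,s,t,u):
  row 0 [000000]: F1=1 F2=1 -> 0
  row 1 [000001]: F1=1 F2=1 -> 0
  row 2 [000010]: F1=0 F2=1 (differ) -> 1
  row 3 [000011]: F1=0 F2=1 (differ) -> 1
  row 4 [000100]: F1=1 F2=1 -> 0
  (every remaining row is evaluated the same way; all 64 results are listed next)
Full result column, 8 rows per line (p,q,r fixed per line; s,t,u runs 000..111 left to right):
  rows 0-7 [p,q,r=000]: 00110011  (ones: 4)
  rows 8-15 [p,q,r=001]: 00110011  (ones: 4)
  rows 16-23 [p,q,r=010]: 00110011  (ones: 4)
  rows 24-31 [p,q,r=011]: 00110011  (ones: 4)
  rows 32-39 [p,q,r=100]: 00000000  (ones: 0)
  rows 40-47 [p,q,r=101]: 00000000  (ones: 0)
  rows 48-55 [p,q,r=110]: 00000000  (ones: 0)
  rows 56-63 [p,q,r=111]: 00000000  (ones: 0)
Disagreements = 4+4+4+4+0+0+0+0 = 16

16


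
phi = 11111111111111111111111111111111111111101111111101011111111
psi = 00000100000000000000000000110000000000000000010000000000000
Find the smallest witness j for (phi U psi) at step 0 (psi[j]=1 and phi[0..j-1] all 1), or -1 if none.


(phi U psi) at 0: need smallest j with psi[j]=1 and phi[i]=1 for all i in [0,j).
Scan from step 0:
  step 0: phi=1, psi=0 -> continue
  step 1: phi=1, psi=0 -> continue
  step 2: phi=1, psi=0 -> continue
  step 3: phi=1, psi=0 -> continue
  step 5: psi=1 and phi held for [0,5) -> witness found
Witness step = 5

5


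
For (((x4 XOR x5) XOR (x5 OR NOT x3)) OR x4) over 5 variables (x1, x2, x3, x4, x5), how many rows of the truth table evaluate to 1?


Formula: (((x4 XOR x5) XOR (x5 OR NOT x3)) OR x4) over 5 vars (32 rows)
Evaluate each row (x1, x2, x3, x4, x5 as bits, MSB first):
  row 0 [00000]: (((0 XOR 0) XOR (0 OR NOT 0)) OR 0) -> 1
  row 1 [00001]: (((0 XOR 1) XOR (1 OR NOT 0)) OR 0) -> 0
  row 2 [00010]: (((1 XOR 0) XOR (0 OR NOT 0)) OR 1) -> 1
  row 3 [00011]: (((1 XOR 1) XOR (1 OR NOT 0)) OR 1) -> 1
  row 4 [00100]: (((0 XOR 0) XOR (0 OR NOT 1)) OR 0) -> 0
  row 5 [00101]: (((0 XOR 1) XOR (1 OR NOT 1)) OR 0) -> 0
  row 6 [00110]: (((1 XOR 0) XOR (0 OR NOT 1)) OR 1) -> 1
  row 7 [00111]: (((1 XOR 1) XOR (1 OR NOT 1)) OR 1) -> 1
  row 8 [01000]: (((0 XOR 0) XOR (0 OR NOT 0)) OR 0) -> 1
  row 9 [01001]: (((0 XOR 1) XOR (1 OR NOT 0)) OR 0) -> 0
  row 10 [01010]: (((1 XOR 0) XOR (0 OR NOT 0)) OR 1) -> 1
  row 11 [01011]: (((1 XOR 1) XOR (1 OR NOT 0)) OR 1) -> 1
  row 12 [01100]: (((0 XOR 0) XOR (0 OR NOT 1)) OR 0) -> 0
  row 13 [01101]: (((0 XOR 1) XOR (1 OR NOT 1)) OR 0) -> 0
  row 14 [01110]: (((1 XOR 0) XOR (0 OR NOT 1)) OR 1) -> 1
  row 15 [01111]: (((1 XOR 1) XOR (1 OR NOT 1)) OR 1) -> 1
  row 16 [10000]: (((0 XOR 0) XOR (0 OR NOT 0)) OR 0) -> 1
  row 17 [10001]: (((0 XOR 1) XOR (1 OR NOT 0)) OR 0) -> 0
  row 18 [10010]: (((1 XOR 0) XOR (0 OR NOT 0)) OR 1) -> 1
  row 19 [10011]: (((1 XOR 1) XOR (1 OR NOT 0)) OR 1) -> 1
  row 20 [10100]: (((0 XOR 0) XOR (0 OR NOT 1)) OR 0) -> 0
  row 21 [10101]: (((0 XOR 1) XOR (1 OR NOT 1)) OR 0) -> 0
  row 22 [10110]: (((1 XOR 0) XOR (0 OR NOT 1)) OR 1) -> 1
  row 23 [10111]: (((1 XOR 1) XOR (1 OR NOT 1)) OR 1) -> 1
  row 24 [11000]: (((0 XOR 0) XOR (0 OR NOT 0)) OR 0) -> 1
  row 25 [11001]: (((0 XOR 1) XOR (1 OR NOT 0)) OR 0) -> 0
  row 26 [11010]: (((1 XOR 0) XOR (0 OR NOT 0)) OR 1) -> 1
  row 27 [11011]: (((1 XOR 1) XOR (1 OR NOT 0)) OR 1) -> 1
  row 28 [11100]: (((0 XOR 0) XOR (0 OR NOT 1)) OR 0) -> 0
  row 29 [11101]: (((0 XOR 1) XOR (1 OR NOT 1)) OR 0) -> 0
  row 30 [11110]: (((1 XOR 0) XOR (0 OR NOT 1)) OR 1) -> 1
  row 31 [11111]: (((1 XOR 1) XOR (1 OR NOT 1)) OR 1) -> 1
Full result column, 8 rows per line (x1,x2 fixed per line; x3,x4,x5 runs 000..111 left to right):
  rows 0-7 [x1,x2=00]: 10110011  (ones: 5)
  rows 8-15 [x1,x2=01]: 10110011  (ones: 5)
  rows 16-23 [x1,x2=10]: 10110011  (ones: 5)
  rows 24-31 [x1,x2=11]: 10110011  (ones: 5)
Count of 1-rows = 5+5+5+5 = 20

20


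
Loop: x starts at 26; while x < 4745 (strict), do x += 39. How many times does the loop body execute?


Step 1: x goes from 26 toward 4745 by 39; the body runs while x<4745, so iterations = ceil((bound-start)/step)
Step 2: Distance=4719
Step 3: ceil(4719/39)=121

121


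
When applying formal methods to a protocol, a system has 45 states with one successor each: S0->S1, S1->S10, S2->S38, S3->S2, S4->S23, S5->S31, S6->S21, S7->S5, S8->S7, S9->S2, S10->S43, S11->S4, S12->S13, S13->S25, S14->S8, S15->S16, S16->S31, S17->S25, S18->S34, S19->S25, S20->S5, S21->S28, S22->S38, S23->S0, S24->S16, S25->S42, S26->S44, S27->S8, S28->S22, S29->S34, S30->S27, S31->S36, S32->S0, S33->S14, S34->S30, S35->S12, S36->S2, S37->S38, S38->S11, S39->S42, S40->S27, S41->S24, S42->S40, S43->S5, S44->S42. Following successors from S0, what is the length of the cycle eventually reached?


Trace from S0 until a state repeats:
  S0 -> S1 -> S10 -> S43 -> S5 -> S31 -> S36 -> S2 -> S38 -> S11 -> S4 -> S23 -> S0
S0 first seen at step 0, revisited at step 12.
Cycle length = 12 - 0 = 12

12


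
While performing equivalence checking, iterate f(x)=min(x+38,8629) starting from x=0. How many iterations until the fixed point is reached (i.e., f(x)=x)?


Step 1: x=0, cap=8629, increment=38
Step 2: x grows by 38 each step until capped at 8629; fixed point is x=8629
Step 3: iterations = ceil(8629/38) = 228

228


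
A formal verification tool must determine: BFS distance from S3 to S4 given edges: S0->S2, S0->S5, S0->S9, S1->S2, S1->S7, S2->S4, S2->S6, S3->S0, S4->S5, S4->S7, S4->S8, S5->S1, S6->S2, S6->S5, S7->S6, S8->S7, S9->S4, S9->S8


BFS layer-by-layer from S3:
  dist 0: {S3}
  dist 1: {S0}
  dist 2: {S2, S5, S9}
  dist 3: {S1, S4, S6, S8}
  -> S4 reached at distance 3
Shortest path length = 3

3


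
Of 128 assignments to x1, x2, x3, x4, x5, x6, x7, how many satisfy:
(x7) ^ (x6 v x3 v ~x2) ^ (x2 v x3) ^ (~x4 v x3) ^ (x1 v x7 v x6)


CNF with 5 clauses over 7 vars (128 assignments).
An assignment satisfies CNF iff every clause has >=1 true literal.
Check each row (bits = x1,x2,x3,x4,x5,x6,x7; clause T/F shown):
  row 0 [0000000]: clauses=FTFTF -> 0
  row 1 [0000001]: clauses=TTFTT -> 0
  row 2 [0000010]: clauses=FTFTT -> 0
  row 3 [0000011]: clauses=TTFTT -> 0
  row 4 [0000100]: clauses=FTFTF -> 0
  (every remaining row is evaluated the same way; all 128 results are listed next)
Full result column, 8 rows per line (x1,x2,x3,x4 fixed per line; x5,x6,x7 runs 000..111 left to right):
  rows 0-7 [x1,x2,x3,x4=0000]: 00000000  (ones: 0)
  rows 8-15 [x1,x2,x3,x4=0001]: 00000000  (ones: 0)
  rows 16-23 [x1,x2,x3,x4=0010]: 01010101  (ones: 4)
  rows 24-31 [x1,x2,x3,x4=0011]: 01010101  (ones: 4)
  rows 32-39 [x1,x2,x3,x4=0100]: 00010001  (ones: 2)
  rows 40-47 [x1,x2,x3,x4=0101]: 00000000  (ones: 0)
  rows 48-55 [x1,x2,x3,x4=0110]: 01010101  (ones: 4)
  rows 56-63 [x1,x2,x3,x4=0111]: 01010101  (ones: 4)
  rows 64-71 [x1,x2,x3,x4=1000]: 00000000  (ones: 0)
  rows 72-79 [x1,x2,x3,x4=1001]: 00000000  (ones: 0)
  rows 80-87 [x1,x2,x3,x4=1010]: 01010101  (ones: 4)
  rows 88-95 [x1,x2,x3,x4=1011]: 01010101  (ones: 4)
  rows 96-103 [x1,x2,x3,x4=1100]: 00010001  (ones: 2)
  rows 104-111 [x1,x2,x3,x4=1101]: 00000000  (ones: 0)
  rows 112-119 [x1,x2,x3,x4=1110]: 01010101  (ones: 4)
  rows 120-127 [x1,x2,x3,x4=1111]: 01010101  (ones: 4)
Satisfying assignments = 0+0+4+4+2+0+4+4+0+0+4+4+2+0+4+4 = 36

36


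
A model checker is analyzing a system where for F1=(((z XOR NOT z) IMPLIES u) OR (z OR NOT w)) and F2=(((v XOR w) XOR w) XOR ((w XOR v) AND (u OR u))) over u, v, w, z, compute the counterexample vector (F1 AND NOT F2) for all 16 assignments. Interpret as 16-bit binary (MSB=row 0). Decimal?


F1 = (((z XOR NOT z) IMPLIES u) OR (z OR NOT w))
F2 = (((v XOR w) XOR w) XOR ((w XOR v) AND (u OR u)))
Counterexample to F1=>F2 is where F1=1 and F2=0.
Evaluate each row (bits = u,v,w,z, MSB first):
  row 0 [0000]: F1=1 F2=0 -> F1&~F2 -> 1
  row 1 [0001]: F1=1 F2=0 -> F1&~F2 -> 1
  row 2 [0010]: F1=0 F2=0 -> F1&~F2 -> 0
  row 3 [0011]: F1=1 F2=0 -> F1&~F2 -> 1
  row 4 [0100]: F1=1 F2=1 -> F1&~F2 -> 0
  row 5 [0101]: F1=1 F2=1 -> F1&~F2 -> 0
  row 6 [0110]: F1=0 F2=1 -> F1&~F2 -> 0
  row 7 [0111]: F1=1 F2=1 -> F1&~F2 -> 0
  row 8 [1000]: F1=1 F2=0 -> F1&~F2 -> 1
  row 9 [1001]: F1=1 F2=0 -> F1&~F2 -> 1
  row 10 [1010]: F1=1 F2=1 -> F1&~F2 -> 0
  row 11 [1011]: F1=1 F2=1 -> F1&~F2 -> 0
  row 12 [1100]: F1=1 F2=0 -> F1&~F2 -> 1
  row 13 [1101]: F1=1 F2=0 -> F1&~F2 -> 1
  row 14 [1110]: F1=1 F2=1 -> F1&~F2 -> 0
  row 15 [1111]: F1=1 F2=1 -> F1&~F2 -> 0
Full result column, 4 rows per line (u,v fixed per line; w,z runs 00..11 left to right):
  rows 0-3 [u,v=00]: 1101  = hex D
  rows 4-7 [u,v=01]: 0000  = hex 0
  rows 8-11 [u,v=10]: 1100  = hex C
  rows 12-15 [u,v=11]: 1100  = hex C
Counterexample vector (row 0 .. row 15) = 1101000011001100
Output column grouped in 4s = 1101 0000 1100 1100 = 0xD0CC
Convert to decimal digit by digit (value = value*16 + digit):
  D -> 13
  13*16 + 0 = 208
  208*16 + 12 (C) = 3340
  3340*16 + 12 (C) = 53452
Decimal = 53452

53452


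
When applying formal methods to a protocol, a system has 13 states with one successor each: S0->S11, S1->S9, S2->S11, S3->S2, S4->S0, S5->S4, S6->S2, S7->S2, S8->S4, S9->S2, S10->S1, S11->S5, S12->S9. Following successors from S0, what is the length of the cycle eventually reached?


Trace from S0 until a state repeats:
  S0 -> S11 -> S5 -> S4 -> S0
S0 first seen at step 0, revisited at step 4.
Cycle length = 4 - 0 = 4

4


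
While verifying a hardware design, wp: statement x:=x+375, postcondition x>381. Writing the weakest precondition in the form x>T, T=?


Formula: wp(x:=E, P) = P[E/x] (substitute E for x in postcondition)
Step 1: Postcondition: x>381
Step 2: Substitute x+375 for x: x+375>381
Step 3: Solve for x: x > 381-375 = 6

6


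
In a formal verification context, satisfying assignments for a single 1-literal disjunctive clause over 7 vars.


Step 1: Total=2^7=128
Step 2: Unsat when all 1 false: 2^6=64
Step 3: Sat=128-64=64

64


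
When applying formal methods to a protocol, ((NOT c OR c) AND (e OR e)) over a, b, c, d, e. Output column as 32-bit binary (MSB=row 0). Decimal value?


Formula: ((NOT c OR c) AND (e OR e)) over a, b, c, d, e (32 rows)
Evaluate each row (bits = a,b,c,d,e, MSB first):
  row 0 [00000]: ((NOT 0 OR 0) AND (0 OR 0)) -> 0
  row 1 [00001]: ((NOT 0 OR 0) AND (1 OR 1)) -> 1
  row 2 [00010]: ((NOT 0 OR 0) AND (0 OR 0)) -> 0
  row 3 [00011]: ((NOT 0 OR 0) AND (1 OR 1)) -> 1
  row 4 [00100]: ((NOT 1 OR 1) AND (0 OR 0)) -> 0
  row 5 [00101]: ((NOT 1 OR 1) AND (1 OR 1)) -> 1
  row 6 [00110]: ((NOT 1 OR 1) AND (0 OR 0)) -> 0
  row 7 [00111]: ((NOT 1 OR 1) AND (1 OR 1)) -> 1
  row 8 [01000]: ((NOT 0 OR 0) AND (0 OR 0)) -> 0
  row 9 [01001]: ((NOT 0 OR 0) AND (1 OR 1)) -> 1
  row 10 [01010]: ((NOT 0 OR 0) AND (0 OR 0)) -> 0
  row 11 [01011]: ((NOT 0 OR 0) AND (1 OR 1)) -> 1
  row 12 [01100]: ((NOT 1 OR 1) AND (0 OR 0)) -> 0
  row 13 [01101]: ((NOT 1 OR 1) AND (1 OR 1)) -> 1
  row 14 [01110]: ((NOT 1 OR 1) AND (0 OR 0)) -> 0
  row 15 [01111]: ((NOT 1 OR 1) AND (1 OR 1)) -> 1
  row 16 [10000]: ((NOT 0 OR 0) AND (0 OR 0)) -> 0
  row 17 [10001]: ((NOT 0 OR 0) AND (1 OR 1)) -> 1
  row 18 [10010]: ((NOT 0 OR 0) AND (0 OR 0)) -> 0
  row 19 [10011]: ((NOT 0 OR 0) AND (1 OR 1)) -> 1
  row 20 [10100]: ((NOT 1 OR 1) AND (0 OR 0)) -> 0
  row 21 [10101]: ((NOT 1 OR 1) AND (1 OR 1)) -> 1
  row 22 [10110]: ((NOT 1 OR 1) AND (0 OR 0)) -> 0
  row 23 [10111]: ((NOT 1 OR 1) AND (1 OR 1)) -> 1
  row 24 [11000]: ((NOT 0 OR 0) AND (0 OR 0)) -> 0
  row 25 [11001]: ((NOT 0 OR 0) AND (1 OR 1)) -> 1
  row 26 [11010]: ((NOT 0 OR 0) AND (0 OR 0)) -> 0
  row 27 [11011]: ((NOT 0 OR 0) AND (1 OR 1)) -> 1
  row 28 [11100]: ((NOT 1 OR 1) AND (0 OR 0)) -> 0
  row 29 [11101]: ((NOT 1 OR 1) AND (1 OR 1)) -> 1
  row 30 [11110]: ((NOT 1 OR 1) AND (0 OR 0)) -> 0
  row 31 [11111]: ((NOT 1 OR 1) AND (1 OR 1)) -> 1
Full result column, 4 rows per line (a,b,c fixed per line; d,e runs 00..11 left to right):
  rows 0-3 [a,b,c=000]: 0101  = hex 5
  rows 4-7 [a,b,c=001]: 0101  = hex 5
  rows 8-11 [a,b,c=010]: 0101  = hex 5
  rows 12-15 [a,b,c=011]: 0101  = hex 5
  rows 16-19 [a,b,c=100]: 0101  = hex 5
  rows 20-23 [a,b,c=101]: 0101  = hex 5
  rows 24-27 [a,b,c=110]: 0101  = hex 5
  rows 28-31 [a,b,c=111]: 0101  = hex 5
Output column (row 0 .. row 31) = 01010101010101010101010101010101
Output column grouped in 4s = 0101 0101 0101 0101 0101 0101 0101 0101 = 0x55555555
Convert to decimal digit by digit (value = value*16 + digit):
  5 -> 5
  5*16 + 5 = 85
  85*16 + 5 = 1365
  1365*16 + 5 = 21845
  21845*16 + 5 = 349525
  349525*16 + 5 = 5592405
  5592405*16 + 5 = 89478485
  89478485*16 + 5 = 1431655765
Decimal = 1431655765

1431655765


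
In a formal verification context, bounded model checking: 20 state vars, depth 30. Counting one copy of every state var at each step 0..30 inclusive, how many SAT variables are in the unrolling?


BMC unrolls to depth k, creating one copy of each state var for steps 0..k.
Step count = 30 + 1 = 31 (steps 0 through 30)
Vars per step = 20
Total = 20 * 31 = 620

620


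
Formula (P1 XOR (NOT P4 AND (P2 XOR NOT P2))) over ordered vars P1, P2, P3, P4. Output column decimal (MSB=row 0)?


Formula: (P1 XOR (NOT P4 AND (P2 XOR NOT P2))) over P1, P2, P3, P4 (16 rows)
Evaluate each row (bits = P1,P2,P3,P4, MSB first):
  row 0 [0000]: (0 XOR (NOT 0 AND (0 XOR NOT 0))) -> 1
  row 1 [0001]: (0 XOR (NOT 1 AND (0 XOR NOT 0))) -> 0
  row 2 [0010]: (0 XOR (NOT 0 AND (0 XOR NOT 0))) -> 1
  row 3 [0011]: (0 XOR (NOT 1 AND (0 XOR NOT 0))) -> 0
  row 4 [0100]: (0 XOR (NOT 0 AND (1 XOR NOT 1))) -> 1
  row 5 [0101]: (0 XOR (NOT 1 AND (1 XOR NOT 1))) -> 0
  row 6 [0110]: (0 XOR (NOT 0 AND (1 XOR NOT 1))) -> 1
  row 7 [0111]: (0 XOR (NOT 1 AND (1 XOR NOT 1))) -> 0
  row 8 [1000]: (1 XOR (NOT 0 AND (0 XOR NOT 0))) -> 0
  row 9 [1001]: (1 XOR (NOT 1 AND (0 XOR NOT 0))) -> 1
  row 10 [1010]: (1 XOR (NOT 0 AND (0 XOR NOT 0))) -> 0
  row 11 [1011]: (1 XOR (NOT 1 AND (0 XOR NOT 0))) -> 1
  row 12 [1100]: (1 XOR (NOT 0 AND (1 XOR NOT 1))) -> 0
  row 13 [1101]: (1 XOR (NOT 1 AND (1 XOR NOT 1))) -> 1
  row 14 [1110]: (1 XOR (NOT 0 AND (1 XOR NOT 1))) -> 0
  row 15 [1111]: (1 XOR (NOT 1 AND (1 XOR NOT 1))) -> 1
Full result column, 4 rows per line (P1,P2 fixed per line; P3,P4 runs 00..11 left to right):
  rows 0-3 [P1,P2=00]: 1010  = hex A
  rows 4-7 [P1,P2=01]: 1010  = hex A
  rows 8-11 [P1,P2=10]: 0101  = hex 5
  rows 12-15 [P1,P2=11]: 0101  = hex 5
Output column (row 0 .. row 15) = 1010101001010101
Output column grouped in 4s = 1010 1010 0101 0101 = 0xAA55
Convert to decimal digit by digit (value = value*16 + digit):
  A -> 10
  10*16 + 10 (A) = 170
  170*16 + 5 = 2725
  2725*16 + 5 = 43605
Decimal = 43605

43605
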